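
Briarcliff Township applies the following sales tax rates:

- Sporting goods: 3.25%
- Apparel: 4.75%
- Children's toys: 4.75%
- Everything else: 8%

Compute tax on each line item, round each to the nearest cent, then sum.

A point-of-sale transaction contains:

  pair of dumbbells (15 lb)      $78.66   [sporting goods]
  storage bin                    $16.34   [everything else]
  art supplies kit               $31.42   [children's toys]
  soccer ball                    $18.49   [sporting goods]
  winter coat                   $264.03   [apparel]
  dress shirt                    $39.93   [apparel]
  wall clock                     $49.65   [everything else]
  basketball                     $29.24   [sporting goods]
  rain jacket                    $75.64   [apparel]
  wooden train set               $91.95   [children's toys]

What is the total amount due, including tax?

Pair of dumbbells (15 lb) $78.66: sporting goods → 3.25% → $2.56
Storage bin $16.34: everything else → 8% → $1.31
Art supplies kit $31.42: children's toys → 4.75% → $1.49
Soccer ball $18.49: sporting goods → 3.25% → $0.60
Winter coat $264.03: apparel → 4.75% → $12.54
Dress shirt $39.93: apparel → 4.75% → $1.90
Wall clock $49.65: everything else → 8% → $3.97
Basketball $29.24: sporting goods → 3.25% → $0.95
Rain jacket $75.64: apparel → 4.75% → $3.59
Wooden train set $91.95: children's toys → 4.75% → $4.37
Subtotal = $695.35; tax = $33.28; total due = $728.63

$728.63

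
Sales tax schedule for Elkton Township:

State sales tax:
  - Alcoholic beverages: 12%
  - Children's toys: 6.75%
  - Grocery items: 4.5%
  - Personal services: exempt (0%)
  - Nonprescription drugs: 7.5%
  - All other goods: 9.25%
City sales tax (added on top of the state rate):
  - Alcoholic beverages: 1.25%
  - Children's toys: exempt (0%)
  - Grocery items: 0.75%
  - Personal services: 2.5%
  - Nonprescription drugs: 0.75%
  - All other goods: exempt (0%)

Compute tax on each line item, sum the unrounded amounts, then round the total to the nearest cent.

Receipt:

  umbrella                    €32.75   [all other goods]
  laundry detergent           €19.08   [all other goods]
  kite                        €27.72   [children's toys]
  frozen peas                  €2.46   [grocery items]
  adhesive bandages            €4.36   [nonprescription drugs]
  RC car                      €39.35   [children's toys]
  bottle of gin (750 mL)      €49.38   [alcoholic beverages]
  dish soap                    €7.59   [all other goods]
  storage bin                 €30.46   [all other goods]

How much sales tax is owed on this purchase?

Umbrella €32.75: all other goods → 9.25% + 0% city = 9.25% → €3.029375
Laundry detergent €19.08: all other goods → 9.25% + 0% city = 9.25% → €1.7649
Kite €27.72: children's toys → 6.75% + 0% city = 6.75% → €1.8711
Frozen peas €2.46: grocery items → 4.5% + 0.75% city = 5.25% → €0.12915
Adhesive bandages €4.36: nonprescription drugs → 7.5% + 0.75% city = 8.25% → €0.3597
RC car €39.35: children's toys → 6.75% + 0% city = 6.75% → €2.656125
Bottle of gin (750 mL) €49.38: alcoholic beverages → 12% + 1.25% city = 13.25% → €6.54285
Dish soap €7.59: all other goods → 9.25% + 0% city = 9.25% → €0.702075
Storage bin €30.46: all other goods → 9.25% + 0% city = 9.25% → €2.81755
Unrounded tax sum = €19.872825 → €19.87

€19.87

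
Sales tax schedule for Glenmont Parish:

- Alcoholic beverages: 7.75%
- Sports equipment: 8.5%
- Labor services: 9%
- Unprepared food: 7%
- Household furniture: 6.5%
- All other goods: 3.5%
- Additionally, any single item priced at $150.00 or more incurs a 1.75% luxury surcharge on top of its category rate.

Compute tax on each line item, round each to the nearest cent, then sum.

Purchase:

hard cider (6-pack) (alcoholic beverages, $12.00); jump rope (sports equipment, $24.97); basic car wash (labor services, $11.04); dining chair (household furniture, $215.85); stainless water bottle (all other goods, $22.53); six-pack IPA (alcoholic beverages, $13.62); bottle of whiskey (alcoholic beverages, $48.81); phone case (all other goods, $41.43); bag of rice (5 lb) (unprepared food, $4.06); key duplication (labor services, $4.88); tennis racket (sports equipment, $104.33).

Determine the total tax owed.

$38.52

Hard cider (6-pack) $12.00: alcoholic beverages → 7.75% → $0.93
Jump rope $24.97: sports equipment → 8.5% → $2.12
Basic car wash $11.04: labor services → 9% → $0.99
Dining chair $215.85: household furniture → 6.5% + 1.75% surcharge = 8.25% → $17.81
Stainless water bottle $22.53: all other goods → 3.5% → $0.79
Six-pack IPA $13.62: alcoholic beverages → 7.75% → $1.06
Bottle of whiskey $48.81: alcoholic beverages → 7.75% → $3.78
Phone case $41.43: all other goods → 3.5% → $1.45
Bag of rice (5 lb) $4.06: unprepared food → 7% → $0.28
Key duplication $4.88: labor services → 9% → $0.44
Tennis racket $104.33: sports equipment → 8.5% → $8.87
Total tax = $0.93 + $2.12 + $0.99 + $17.81 + $0.79 + $1.06 + $3.78 + $1.45 + $0.28 + $0.44 + $8.87 = $38.52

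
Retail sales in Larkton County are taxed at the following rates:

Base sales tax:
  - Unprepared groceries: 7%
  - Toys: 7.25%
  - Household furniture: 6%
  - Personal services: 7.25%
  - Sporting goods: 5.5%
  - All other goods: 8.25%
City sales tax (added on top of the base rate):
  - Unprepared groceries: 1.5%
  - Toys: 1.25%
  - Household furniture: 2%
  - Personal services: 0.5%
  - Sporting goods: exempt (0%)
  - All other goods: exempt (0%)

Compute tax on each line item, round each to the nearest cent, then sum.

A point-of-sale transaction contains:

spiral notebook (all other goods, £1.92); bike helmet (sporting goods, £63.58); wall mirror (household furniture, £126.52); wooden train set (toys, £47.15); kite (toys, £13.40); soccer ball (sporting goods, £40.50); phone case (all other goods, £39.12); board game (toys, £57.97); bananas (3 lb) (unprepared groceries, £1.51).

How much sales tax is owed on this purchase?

Spiral notebook £1.92: all other goods → 8.25% + 0% city = 8.25% → £0.16
Bike helmet £63.58: sporting goods → 5.5% + 0% city = 5.5% → £3.50
Wall mirror £126.52: household furniture → 6% + 2% city = 8% → £10.12
Wooden train set £47.15: toys → 7.25% + 1.25% city = 8.5% → £4.01
Kite £13.40: toys → 7.25% + 1.25% city = 8.5% → £1.14
Soccer ball £40.50: sporting goods → 5.5% + 0% city = 5.5% → £2.23
Phone case £39.12: all other goods → 8.25% + 0% city = 8.25% → £3.23
Board game £57.97: toys → 7.25% + 1.25% city = 8.5% → £4.93
Bananas (3 lb) £1.51: unprepared groceries → 7% + 1.5% city = 8.5% → £0.13
Total tax = £0.16 + £3.50 + £10.12 + £4.01 + £1.14 + £2.23 + £3.23 + £4.93 + £0.13 = £29.45

£29.45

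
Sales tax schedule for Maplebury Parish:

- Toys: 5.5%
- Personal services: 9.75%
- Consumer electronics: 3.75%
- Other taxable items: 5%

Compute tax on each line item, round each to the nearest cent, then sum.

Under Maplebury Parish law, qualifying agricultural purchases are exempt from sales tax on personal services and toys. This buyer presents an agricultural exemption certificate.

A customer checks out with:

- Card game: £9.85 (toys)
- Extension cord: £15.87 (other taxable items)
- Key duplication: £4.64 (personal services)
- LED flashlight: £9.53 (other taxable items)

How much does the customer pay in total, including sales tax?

Card game £9.85: toys, buyer-exempt → 0% → £0.00
Extension cord £15.87: other taxable items → 5% → £0.79
Key duplication £4.64: personal services, buyer-exempt → 0% → £0.00
LED flashlight £9.53: other taxable items → 5% → £0.48
Subtotal = £39.89; tax = £1.27; total due = £41.16

£41.16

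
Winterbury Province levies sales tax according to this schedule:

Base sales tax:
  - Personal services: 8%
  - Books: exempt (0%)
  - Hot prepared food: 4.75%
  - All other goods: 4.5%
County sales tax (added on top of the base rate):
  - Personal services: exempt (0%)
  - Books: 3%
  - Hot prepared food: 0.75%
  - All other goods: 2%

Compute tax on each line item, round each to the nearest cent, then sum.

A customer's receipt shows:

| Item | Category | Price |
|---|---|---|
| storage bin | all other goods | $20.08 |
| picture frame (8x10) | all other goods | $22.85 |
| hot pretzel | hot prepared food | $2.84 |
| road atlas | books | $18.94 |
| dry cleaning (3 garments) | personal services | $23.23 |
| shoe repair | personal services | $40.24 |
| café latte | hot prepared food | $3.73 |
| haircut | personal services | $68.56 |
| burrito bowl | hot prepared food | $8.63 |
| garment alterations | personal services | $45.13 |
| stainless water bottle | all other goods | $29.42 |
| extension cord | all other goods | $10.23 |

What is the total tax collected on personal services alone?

Dry cleaning (3 garments) $23.23: personal services → 8% + 0% county = 8% → $1.86
Shoe repair $40.24: personal services → 8% + 0% county = 8% → $3.22
Haircut $68.56: personal services → 8% + 0% county = 8% → $5.48
Garment alterations $45.13: personal services → 8% + 0% county = 8% → $3.61
Tax on personal services = $1.86 + $3.22 + $5.48 + $3.61 = $14.17

$14.17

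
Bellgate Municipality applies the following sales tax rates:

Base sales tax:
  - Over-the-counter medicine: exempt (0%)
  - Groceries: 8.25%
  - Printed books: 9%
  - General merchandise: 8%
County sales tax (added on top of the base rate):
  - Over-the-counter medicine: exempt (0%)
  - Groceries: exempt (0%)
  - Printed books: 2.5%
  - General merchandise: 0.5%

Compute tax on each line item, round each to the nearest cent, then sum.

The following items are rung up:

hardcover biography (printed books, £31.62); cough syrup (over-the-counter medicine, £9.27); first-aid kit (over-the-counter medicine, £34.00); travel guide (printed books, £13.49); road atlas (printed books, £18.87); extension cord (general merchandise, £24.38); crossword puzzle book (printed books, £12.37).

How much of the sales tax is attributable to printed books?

Hardcover biography £31.62: printed books → 9% + 2.5% county = 11.5% → £3.64
Travel guide £13.49: printed books → 9% + 2.5% county = 11.5% → £1.55
Road atlas £18.87: printed books → 9% + 2.5% county = 11.5% → £2.17
Crossword puzzle book £12.37: printed books → 9% + 2.5% county = 11.5% → £1.42
Tax on printed books = £3.64 + £1.55 + £2.17 + £1.42 = £8.78

£8.78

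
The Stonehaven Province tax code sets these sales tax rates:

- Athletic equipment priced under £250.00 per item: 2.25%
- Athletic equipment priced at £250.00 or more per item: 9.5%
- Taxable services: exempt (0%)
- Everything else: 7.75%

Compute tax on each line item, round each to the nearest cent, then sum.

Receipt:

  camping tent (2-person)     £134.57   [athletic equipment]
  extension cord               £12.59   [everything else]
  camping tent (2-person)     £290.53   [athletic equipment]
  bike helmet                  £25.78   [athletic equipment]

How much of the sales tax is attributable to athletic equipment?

Camping tent (2-person) £134.57: athletic equipment, under £250.00 → 2.25% → £3.03
Camping tent (2-person) £290.53: athletic equipment, £250.00 or more → 9.5% → £27.60
Bike helmet £25.78: athletic equipment, under £250.00 → 2.25% → £0.58
Tax on athletic equipment = £3.03 + £27.60 + £0.58 = £31.21

£31.21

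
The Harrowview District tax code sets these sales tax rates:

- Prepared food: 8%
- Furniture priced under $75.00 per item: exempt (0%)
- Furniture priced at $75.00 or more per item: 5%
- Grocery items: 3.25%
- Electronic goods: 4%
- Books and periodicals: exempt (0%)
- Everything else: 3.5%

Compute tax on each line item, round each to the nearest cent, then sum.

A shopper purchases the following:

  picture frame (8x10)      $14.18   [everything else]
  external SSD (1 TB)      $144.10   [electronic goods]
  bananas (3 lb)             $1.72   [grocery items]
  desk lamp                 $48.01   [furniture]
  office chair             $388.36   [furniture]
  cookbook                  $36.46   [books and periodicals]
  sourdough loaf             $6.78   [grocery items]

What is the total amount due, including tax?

Picture frame (8x10) $14.18: everything else → 3.5% → $0.50
External SSD (1 TB) $144.10: electronic goods → 4% → $5.76
Bananas (3 lb) $1.72: grocery items → 3.25% → $0.06
Desk lamp $48.01: furniture, under $75.00 → 0% → $0.00
Office chair $388.36: furniture, $75.00 or more → 5% → $19.42
Cookbook $36.46: books and periodicals → 0% → $0.00
Sourdough loaf $6.78: grocery items → 3.25% → $0.22
Subtotal = $639.61; tax = $25.96; total due = $665.57

$665.57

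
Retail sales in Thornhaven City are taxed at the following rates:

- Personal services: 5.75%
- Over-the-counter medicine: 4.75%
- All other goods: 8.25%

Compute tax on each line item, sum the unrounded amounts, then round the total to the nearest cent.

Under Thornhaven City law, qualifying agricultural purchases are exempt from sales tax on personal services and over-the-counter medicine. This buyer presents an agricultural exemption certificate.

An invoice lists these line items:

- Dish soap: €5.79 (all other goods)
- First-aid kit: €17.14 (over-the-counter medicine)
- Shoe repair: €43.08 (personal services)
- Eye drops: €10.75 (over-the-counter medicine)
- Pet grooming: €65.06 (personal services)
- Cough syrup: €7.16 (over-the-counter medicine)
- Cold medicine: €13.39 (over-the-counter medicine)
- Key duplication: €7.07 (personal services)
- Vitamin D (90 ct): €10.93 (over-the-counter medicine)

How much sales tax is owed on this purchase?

Dish soap €5.79: all other goods → 8.25% → €0.477675
First-aid kit €17.14: over-the-counter medicine, buyer-exempt → 0% → €0.00
Shoe repair €43.08: personal services, buyer-exempt → 0% → €0.00
Eye drops €10.75: over-the-counter medicine, buyer-exempt → 0% → €0.00
Pet grooming €65.06: personal services, buyer-exempt → 0% → €0.00
Cough syrup €7.16: over-the-counter medicine, buyer-exempt → 0% → €0.00
Cold medicine €13.39: over-the-counter medicine, buyer-exempt → 0% → €0.00
Key duplication €7.07: personal services, buyer-exempt → 0% → €0.00
Vitamin D (90 ct) €10.93: over-the-counter medicine, buyer-exempt → 0% → €0.00
Unrounded tax sum = €0.477675 → €0.48

€0.48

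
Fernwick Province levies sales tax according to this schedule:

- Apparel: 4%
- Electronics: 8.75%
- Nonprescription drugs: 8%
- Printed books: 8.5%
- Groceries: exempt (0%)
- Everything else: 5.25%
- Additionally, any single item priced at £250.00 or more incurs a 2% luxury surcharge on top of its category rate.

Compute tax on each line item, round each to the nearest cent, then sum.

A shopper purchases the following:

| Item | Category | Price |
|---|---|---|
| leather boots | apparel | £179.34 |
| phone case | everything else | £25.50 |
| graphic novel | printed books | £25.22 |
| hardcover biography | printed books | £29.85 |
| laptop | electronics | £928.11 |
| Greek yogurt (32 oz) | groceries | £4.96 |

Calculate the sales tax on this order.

£112.96

Leather boots £179.34: apparel → 4% → £7.17
Phone case £25.50: everything else → 5.25% → £1.34
Graphic novel £25.22: printed books → 8.5% → £2.14
Hardcover biography £29.85: printed books → 8.5% → £2.54
Laptop £928.11: electronics → 8.75% + 2% surcharge = 10.75% → £99.77
Greek yogurt (32 oz) £4.96: groceries → 0% → £0.00
Total tax = £7.17 + £1.34 + £2.14 + £2.54 + £99.77 = £112.96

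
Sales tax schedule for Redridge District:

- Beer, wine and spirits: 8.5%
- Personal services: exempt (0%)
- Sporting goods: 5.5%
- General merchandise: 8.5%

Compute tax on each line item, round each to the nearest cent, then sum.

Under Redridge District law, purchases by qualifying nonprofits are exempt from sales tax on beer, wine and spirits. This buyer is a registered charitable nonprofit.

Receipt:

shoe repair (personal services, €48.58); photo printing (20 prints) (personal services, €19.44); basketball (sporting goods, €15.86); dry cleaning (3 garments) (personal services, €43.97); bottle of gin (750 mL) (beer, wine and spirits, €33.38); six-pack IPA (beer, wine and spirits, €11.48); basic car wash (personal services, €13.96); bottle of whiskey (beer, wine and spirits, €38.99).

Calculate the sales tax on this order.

Shoe repair €48.58: personal services → 0% → €0.00
Photo printing (20 prints) €19.44: personal services → 0% → €0.00
Basketball €15.86: sporting goods → 5.5% → €0.87
Dry cleaning (3 garments) €43.97: personal services → 0% → €0.00
Bottle of gin (750 mL) €33.38: beer, wine and spirits, buyer-exempt → 0% → €0.00
Six-pack IPA €11.48: beer, wine and spirits, buyer-exempt → 0% → €0.00
Basic car wash €13.96: personal services → 0% → €0.00
Bottle of whiskey €38.99: beer, wine and spirits, buyer-exempt → 0% → €0.00
Total tax = €0.87

€0.87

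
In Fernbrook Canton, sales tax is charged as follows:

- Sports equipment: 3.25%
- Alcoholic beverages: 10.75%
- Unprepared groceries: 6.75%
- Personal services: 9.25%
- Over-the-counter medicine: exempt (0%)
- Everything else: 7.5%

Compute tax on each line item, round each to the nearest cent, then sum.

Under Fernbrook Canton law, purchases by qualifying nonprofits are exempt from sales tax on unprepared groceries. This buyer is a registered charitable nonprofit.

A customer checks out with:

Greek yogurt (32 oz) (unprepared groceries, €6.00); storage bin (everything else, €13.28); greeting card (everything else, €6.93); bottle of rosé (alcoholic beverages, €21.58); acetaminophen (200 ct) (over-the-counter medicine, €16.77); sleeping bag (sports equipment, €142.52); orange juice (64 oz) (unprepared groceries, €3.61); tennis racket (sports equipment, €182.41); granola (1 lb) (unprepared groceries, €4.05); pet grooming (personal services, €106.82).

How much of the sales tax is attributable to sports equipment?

Sleeping bag €142.52: sports equipment → 3.25% → €4.63
Tennis racket €182.41: sports equipment → 3.25% → €5.93
Tax on sports equipment = €4.63 + €5.93 = €10.56

€10.56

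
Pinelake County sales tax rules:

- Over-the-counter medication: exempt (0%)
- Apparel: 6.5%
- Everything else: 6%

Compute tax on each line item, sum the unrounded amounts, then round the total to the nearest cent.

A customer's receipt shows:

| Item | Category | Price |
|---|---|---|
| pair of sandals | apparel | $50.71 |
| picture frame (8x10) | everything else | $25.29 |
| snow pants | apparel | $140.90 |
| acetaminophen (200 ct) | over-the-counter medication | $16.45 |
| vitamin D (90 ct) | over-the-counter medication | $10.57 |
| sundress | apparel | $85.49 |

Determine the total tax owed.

Pair of sandals $50.71: apparel → 6.5% → $3.29615
Picture frame (8x10) $25.29: everything else → 6% → $1.5174
Snow pants $140.90: apparel → 6.5% → $9.1585
Acetaminophen (200 ct) $16.45: over-the-counter medication → 0% → $0.00
Vitamin D (90 ct) $10.57: over-the-counter medication → 0% → $0.00
Sundress $85.49: apparel → 6.5% → $5.55685
Unrounded tax sum = $19.5289 → $19.53

$19.53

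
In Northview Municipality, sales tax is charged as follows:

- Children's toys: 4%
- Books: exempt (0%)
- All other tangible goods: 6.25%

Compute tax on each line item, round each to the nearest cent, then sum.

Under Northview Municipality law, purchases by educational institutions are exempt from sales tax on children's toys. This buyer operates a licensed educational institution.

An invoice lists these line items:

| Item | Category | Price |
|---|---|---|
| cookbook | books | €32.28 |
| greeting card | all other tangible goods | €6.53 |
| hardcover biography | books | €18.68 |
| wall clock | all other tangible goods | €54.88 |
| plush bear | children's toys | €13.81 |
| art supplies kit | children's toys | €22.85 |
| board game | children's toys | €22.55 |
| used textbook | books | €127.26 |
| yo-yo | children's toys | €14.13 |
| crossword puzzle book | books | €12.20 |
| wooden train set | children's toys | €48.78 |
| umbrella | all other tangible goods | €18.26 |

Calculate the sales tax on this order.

€4.98

Cookbook €32.28: books → 0% → €0.00
Greeting card €6.53: all other tangible goods → 6.25% → €0.41
Hardcover biography €18.68: books → 0% → €0.00
Wall clock €54.88: all other tangible goods → 6.25% → €3.43
Plush bear €13.81: children's toys, buyer-exempt → 0% → €0.00
Art supplies kit €22.85: children's toys, buyer-exempt → 0% → €0.00
Board game €22.55: children's toys, buyer-exempt → 0% → €0.00
Used textbook €127.26: books → 0% → €0.00
Yo-yo €14.13: children's toys, buyer-exempt → 0% → €0.00
Crossword puzzle book €12.20: books → 0% → €0.00
Wooden train set €48.78: children's toys, buyer-exempt → 0% → €0.00
Umbrella €18.26: all other tangible goods → 6.25% → €1.14
Total tax = €0.41 + €3.43 + €1.14 = €4.98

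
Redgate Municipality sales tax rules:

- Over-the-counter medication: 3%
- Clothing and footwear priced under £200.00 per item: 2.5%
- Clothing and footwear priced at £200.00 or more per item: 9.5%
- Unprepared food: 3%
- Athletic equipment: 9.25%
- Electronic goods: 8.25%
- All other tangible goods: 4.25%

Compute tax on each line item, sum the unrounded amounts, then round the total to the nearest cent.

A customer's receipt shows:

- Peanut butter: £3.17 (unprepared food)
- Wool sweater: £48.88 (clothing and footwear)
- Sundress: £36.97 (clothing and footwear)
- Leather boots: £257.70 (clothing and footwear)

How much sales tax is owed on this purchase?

Peanut butter £3.17: unprepared food → 3% → £0.0951
Wool sweater £48.88: clothing and footwear, under £200.00 → 2.5% → £1.222
Sundress £36.97: clothing and footwear, under £200.00 → 2.5% → £0.92425
Leather boots £257.70: clothing and footwear, £200.00 or more → 9.5% → £24.4815
Unrounded tax sum = £26.72285 → £26.72

£26.72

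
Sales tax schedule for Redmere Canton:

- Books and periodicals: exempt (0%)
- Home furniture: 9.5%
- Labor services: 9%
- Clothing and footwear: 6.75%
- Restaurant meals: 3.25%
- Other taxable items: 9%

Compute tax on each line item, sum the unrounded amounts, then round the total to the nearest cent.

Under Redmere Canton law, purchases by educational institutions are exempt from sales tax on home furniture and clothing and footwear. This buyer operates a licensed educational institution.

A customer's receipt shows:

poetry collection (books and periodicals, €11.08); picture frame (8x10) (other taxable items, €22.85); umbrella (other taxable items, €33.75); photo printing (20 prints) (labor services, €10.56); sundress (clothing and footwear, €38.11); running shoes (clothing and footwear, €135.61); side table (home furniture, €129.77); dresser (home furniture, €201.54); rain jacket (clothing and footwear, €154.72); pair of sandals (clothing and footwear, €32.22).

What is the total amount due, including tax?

Poetry collection €11.08: books and periodicals → 0% → €0.00
Picture frame (8x10) €22.85: other taxable items → 9% → €2.0565
Umbrella €33.75: other taxable items → 9% → €3.0375
Photo printing (20 prints) €10.56: labor services → 9% → €0.9504
Sundress €38.11: clothing and footwear, buyer-exempt → 0% → €0.00
Running shoes €135.61: clothing and footwear, buyer-exempt → 0% → €0.00
Side table €129.77: home furniture, buyer-exempt → 0% → €0.00
Dresser €201.54: home furniture, buyer-exempt → 0% → €0.00
Rain jacket €154.72: clothing and footwear, buyer-exempt → 0% → €0.00
Pair of sandals €32.22: clothing and footwear, buyer-exempt → 0% → €0.00
Subtotal = €770.21; unrounded tax = €6.0444 → €6.04; total due = €776.25

€776.25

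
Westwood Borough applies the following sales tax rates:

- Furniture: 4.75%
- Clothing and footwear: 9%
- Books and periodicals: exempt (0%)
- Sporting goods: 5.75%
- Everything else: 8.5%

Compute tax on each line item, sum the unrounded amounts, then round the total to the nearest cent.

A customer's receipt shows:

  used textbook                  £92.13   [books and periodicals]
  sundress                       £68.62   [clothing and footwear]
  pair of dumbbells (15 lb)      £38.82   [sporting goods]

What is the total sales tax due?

£8.41

Used textbook £92.13: books and periodicals → 0% → £0.00
Sundress £68.62: clothing and footwear → 9% → £6.1758
Pair of dumbbells (15 lb) £38.82: sporting goods → 5.75% → £2.23215
Unrounded tax sum = £8.40795 → £8.41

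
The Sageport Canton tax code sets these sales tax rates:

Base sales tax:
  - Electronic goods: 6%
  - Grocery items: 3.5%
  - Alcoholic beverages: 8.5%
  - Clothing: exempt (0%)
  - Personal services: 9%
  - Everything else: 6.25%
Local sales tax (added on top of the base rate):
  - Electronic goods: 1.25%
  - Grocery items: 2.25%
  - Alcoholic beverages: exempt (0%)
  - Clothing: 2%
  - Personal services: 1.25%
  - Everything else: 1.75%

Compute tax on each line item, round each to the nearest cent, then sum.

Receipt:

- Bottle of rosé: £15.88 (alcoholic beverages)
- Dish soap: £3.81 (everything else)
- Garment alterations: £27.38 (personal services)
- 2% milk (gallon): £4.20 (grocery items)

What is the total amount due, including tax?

Bottle of rosé £15.88: alcoholic beverages → 8.5% + 0% local = 8.5% → £1.35
Dish soap £3.81: everything else → 6.25% + 1.75% local = 8% → £0.30
Garment alterations £27.38: personal services → 9% + 1.25% local = 10.25% → £2.81
2% milk (gallon) £4.20: grocery items → 3.5% + 2.25% local = 5.75% → £0.24
Subtotal = £51.27; tax = £4.70; total due = £55.97

£55.97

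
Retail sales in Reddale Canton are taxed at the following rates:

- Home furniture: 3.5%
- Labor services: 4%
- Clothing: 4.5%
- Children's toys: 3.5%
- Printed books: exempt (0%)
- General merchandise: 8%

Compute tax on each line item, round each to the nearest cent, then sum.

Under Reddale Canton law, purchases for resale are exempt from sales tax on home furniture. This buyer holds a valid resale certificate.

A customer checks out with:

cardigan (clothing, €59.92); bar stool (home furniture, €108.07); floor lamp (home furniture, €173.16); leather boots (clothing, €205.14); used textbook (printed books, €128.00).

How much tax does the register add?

Cardigan €59.92: clothing → 4.5% → €2.70
Bar stool €108.07: home furniture, buyer-exempt → 0% → €0.00
Floor lamp €173.16: home furniture, buyer-exempt → 0% → €0.00
Leather boots €205.14: clothing → 4.5% → €9.23
Used textbook €128.00: printed books → 0% → €0.00
Total tax = €2.70 + €9.23 = €11.93

€11.93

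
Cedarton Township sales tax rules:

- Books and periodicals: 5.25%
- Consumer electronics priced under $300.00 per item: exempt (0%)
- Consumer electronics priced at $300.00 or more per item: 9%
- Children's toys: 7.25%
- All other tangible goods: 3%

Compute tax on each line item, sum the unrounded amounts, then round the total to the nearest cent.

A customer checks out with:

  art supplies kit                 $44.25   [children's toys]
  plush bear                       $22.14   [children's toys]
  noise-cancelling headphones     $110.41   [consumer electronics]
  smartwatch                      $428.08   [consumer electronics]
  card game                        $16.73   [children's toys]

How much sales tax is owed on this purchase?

$44.55

Art supplies kit $44.25: children's toys → 7.25% → $3.208125
Plush bear $22.14: children's toys → 7.25% → $1.60515
Noise-cancelling headphones $110.41: consumer electronics, under $300.00 → 0% → $0.00
Smartwatch $428.08: consumer electronics, $300.00 or more → 9% → $38.5272
Card game $16.73: children's toys → 7.25% → $1.212925
Unrounded tax sum = $44.5534 → $44.55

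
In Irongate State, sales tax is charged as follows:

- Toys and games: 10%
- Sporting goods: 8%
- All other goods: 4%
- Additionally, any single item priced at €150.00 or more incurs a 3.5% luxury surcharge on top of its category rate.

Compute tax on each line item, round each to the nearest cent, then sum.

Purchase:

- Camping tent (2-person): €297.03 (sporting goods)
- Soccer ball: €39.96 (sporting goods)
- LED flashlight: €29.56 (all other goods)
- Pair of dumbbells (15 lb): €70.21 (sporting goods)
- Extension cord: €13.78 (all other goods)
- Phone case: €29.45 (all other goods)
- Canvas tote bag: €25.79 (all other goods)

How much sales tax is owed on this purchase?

Camping tent (2-person) €297.03: sporting goods → 8% + 3.5% surcharge = 11.5% → €34.16
Soccer ball €39.96: sporting goods → 8% → €3.20
LED flashlight €29.56: all other goods → 4% → €1.18
Pair of dumbbells (15 lb) €70.21: sporting goods → 8% → €5.62
Extension cord €13.78: all other goods → 4% → €0.55
Phone case €29.45: all other goods → 4% → €1.18
Canvas tote bag €25.79: all other goods → 4% → €1.03
Total tax = €34.16 + €3.20 + €1.18 + €5.62 + €0.55 + €1.18 + €1.03 = €46.92

€46.92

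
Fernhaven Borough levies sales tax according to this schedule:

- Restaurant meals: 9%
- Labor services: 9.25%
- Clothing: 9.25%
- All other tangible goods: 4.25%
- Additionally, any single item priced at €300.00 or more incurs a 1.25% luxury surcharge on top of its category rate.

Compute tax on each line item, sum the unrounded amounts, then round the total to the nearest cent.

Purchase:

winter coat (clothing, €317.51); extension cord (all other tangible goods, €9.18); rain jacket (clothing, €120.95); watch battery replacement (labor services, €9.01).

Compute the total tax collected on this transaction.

Winter coat €317.51: clothing → 9.25% + 1.25% surcharge = 10.5% → €33.33855
Extension cord €9.18: all other tangible goods → 4.25% → €0.39015
Rain jacket €120.95: clothing → 9.25% → €11.187875
Watch battery replacement €9.01: labor services → 9.25% → €0.833425
Unrounded tax sum = €45.75 → €45.75

€45.75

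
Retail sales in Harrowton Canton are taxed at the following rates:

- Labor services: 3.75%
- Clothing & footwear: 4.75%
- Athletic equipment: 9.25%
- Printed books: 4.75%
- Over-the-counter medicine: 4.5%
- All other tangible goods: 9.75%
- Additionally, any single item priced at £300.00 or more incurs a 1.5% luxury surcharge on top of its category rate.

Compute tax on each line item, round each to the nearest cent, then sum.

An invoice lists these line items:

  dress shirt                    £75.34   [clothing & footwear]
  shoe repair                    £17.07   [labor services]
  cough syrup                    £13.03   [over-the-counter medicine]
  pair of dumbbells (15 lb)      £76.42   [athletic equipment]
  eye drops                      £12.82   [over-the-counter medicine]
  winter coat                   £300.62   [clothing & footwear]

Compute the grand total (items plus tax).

Dress shirt £75.34: clothing & footwear → 4.75% → £3.58
Shoe repair £17.07: labor services → 3.75% → £0.64
Cough syrup £13.03: over-the-counter medicine → 4.5% → £0.59
Pair of dumbbells (15 lb) £76.42: athletic equipment → 9.25% → £7.07
Eye drops £12.82: over-the-counter medicine → 4.5% → £0.58
Winter coat £300.62: clothing & footwear → 4.75% + 1.5% surcharge = 6.25% → £18.79
Subtotal = £495.30; tax = £31.25; total due = £526.55

£526.55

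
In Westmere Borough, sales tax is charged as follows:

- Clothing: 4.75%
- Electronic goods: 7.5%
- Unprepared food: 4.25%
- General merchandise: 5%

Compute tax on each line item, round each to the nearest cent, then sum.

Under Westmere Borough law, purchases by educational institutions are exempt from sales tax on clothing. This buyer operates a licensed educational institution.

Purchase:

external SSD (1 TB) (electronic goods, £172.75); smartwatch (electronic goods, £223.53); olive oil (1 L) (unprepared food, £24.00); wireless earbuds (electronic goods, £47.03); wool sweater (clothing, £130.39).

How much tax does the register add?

£34.27

External SSD (1 TB) £172.75: electronic goods → 7.5% → £12.96
Smartwatch £223.53: electronic goods → 7.5% → £16.76
Olive oil (1 L) £24.00: unprepared food → 4.25% → £1.02
Wireless earbuds £47.03: electronic goods → 7.5% → £3.53
Wool sweater £130.39: clothing, buyer-exempt → 0% → £0.00
Total tax = £12.96 + £16.76 + £1.02 + £3.53 = £34.27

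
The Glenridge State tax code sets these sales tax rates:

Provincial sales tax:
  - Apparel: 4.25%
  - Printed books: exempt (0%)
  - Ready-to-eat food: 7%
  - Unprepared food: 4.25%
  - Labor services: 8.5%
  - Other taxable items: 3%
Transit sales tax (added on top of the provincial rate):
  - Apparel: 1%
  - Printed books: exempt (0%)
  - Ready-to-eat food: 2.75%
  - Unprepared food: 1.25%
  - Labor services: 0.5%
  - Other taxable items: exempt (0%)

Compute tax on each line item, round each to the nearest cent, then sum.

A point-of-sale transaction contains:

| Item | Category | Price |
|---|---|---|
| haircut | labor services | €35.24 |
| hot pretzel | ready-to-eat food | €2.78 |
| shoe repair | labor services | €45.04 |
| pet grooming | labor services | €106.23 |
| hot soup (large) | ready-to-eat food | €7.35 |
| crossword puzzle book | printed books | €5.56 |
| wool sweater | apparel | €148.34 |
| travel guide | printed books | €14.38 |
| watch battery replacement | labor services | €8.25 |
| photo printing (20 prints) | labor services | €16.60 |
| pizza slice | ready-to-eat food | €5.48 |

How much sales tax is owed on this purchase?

Haircut €35.24: labor services → 8.5% + 0.5% transit = 9% → €3.17
Hot pretzel €2.78: ready-to-eat food → 7% + 2.75% transit = 9.75% → €0.27
Shoe repair €45.04: labor services → 8.5% + 0.5% transit = 9% → €4.05
Pet grooming €106.23: labor services → 8.5% + 0.5% transit = 9% → €9.56
Hot soup (large) €7.35: ready-to-eat food → 7% + 2.75% transit = 9.75% → €0.72
Crossword puzzle book €5.56: printed books → 0% + 0% transit = 0% → €0.00
Wool sweater €148.34: apparel → 4.25% + 1% transit = 5.25% → €7.79
Travel guide €14.38: printed books → 0% + 0% transit = 0% → €0.00
Watch battery replacement €8.25: labor services → 8.5% + 0.5% transit = 9% → €0.74
Photo printing (20 prints) €16.60: labor services → 8.5% + 0.5% transit = 9% → €1.49
Pizza slice €5.48: ready-to-eat food → 7% + 2.75% transit = 9.75% → €0.53
Total tax = €3.17 + €0.27 + €4.05 + €9.56 + €0.72 + €7.79 + €0.74 + €1.49 + €0.53 = €28.32

€28.32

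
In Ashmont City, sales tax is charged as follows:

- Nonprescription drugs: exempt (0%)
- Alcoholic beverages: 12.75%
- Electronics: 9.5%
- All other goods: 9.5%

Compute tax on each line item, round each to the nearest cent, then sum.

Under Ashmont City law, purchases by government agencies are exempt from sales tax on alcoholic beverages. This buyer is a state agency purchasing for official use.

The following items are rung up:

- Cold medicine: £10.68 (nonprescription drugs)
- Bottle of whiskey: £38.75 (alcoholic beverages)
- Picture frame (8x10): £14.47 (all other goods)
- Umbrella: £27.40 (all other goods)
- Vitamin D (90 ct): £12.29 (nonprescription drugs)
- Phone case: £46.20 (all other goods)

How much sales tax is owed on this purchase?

£8.36

Cold medicine £10.68: nonprescription drugs → 0% → £0.00
Bottle of whiskey £38.75: alcoholic beverages, buyer-exempt → 0% → £0.00
Picture frame (8x10) £14.47: all other goods → 9.5% → £1.37
Umbrella £27.40: all other goods → 9.5% → £2.60
Vitamin D (90 ct) £12.29: nonprescription drugs → 0% → £0.00
Phone case £46.20: all other goods → 9.5% → £4.39
Total tax = £1.37 + £2.60 + £4.39 = £8.36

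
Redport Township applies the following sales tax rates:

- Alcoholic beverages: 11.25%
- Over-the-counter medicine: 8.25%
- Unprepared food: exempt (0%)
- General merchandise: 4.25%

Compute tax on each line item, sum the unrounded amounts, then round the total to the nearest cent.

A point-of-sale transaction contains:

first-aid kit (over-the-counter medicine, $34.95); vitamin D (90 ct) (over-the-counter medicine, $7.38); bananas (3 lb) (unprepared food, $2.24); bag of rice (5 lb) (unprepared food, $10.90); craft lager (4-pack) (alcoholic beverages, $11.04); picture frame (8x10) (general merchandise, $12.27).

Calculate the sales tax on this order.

First-aid kit $34.95: over-the-counter medicine → 8.25% → $2.883375
Vitamin D (90 ct) $7.38: over-the-counter medicine → 8.25% → $0.60885
Bananas (3 lb) $2.24: unprepared food → 0% → $0.00
Bag of rice (5 lb) $10.90: unprepared food → 0% → $0.00
Craft lager (4-pack) $11.04: alcoholic beverages → 11.25% → $1.242
Picture frame (8x10) $12.27: general merchandise → 4.25% → $0.521475
Unrounded tax sum = $5.2557 → $5.26

$5.26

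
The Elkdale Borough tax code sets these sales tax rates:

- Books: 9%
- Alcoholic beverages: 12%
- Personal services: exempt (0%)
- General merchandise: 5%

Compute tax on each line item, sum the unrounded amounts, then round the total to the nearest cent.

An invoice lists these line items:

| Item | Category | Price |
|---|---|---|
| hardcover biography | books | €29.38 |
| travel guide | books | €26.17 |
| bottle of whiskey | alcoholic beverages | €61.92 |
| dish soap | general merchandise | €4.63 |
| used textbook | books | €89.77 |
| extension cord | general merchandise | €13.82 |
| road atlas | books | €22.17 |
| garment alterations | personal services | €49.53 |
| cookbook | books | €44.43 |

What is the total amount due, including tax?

Hardcover biography €29.38: books → 9% → €2.6442
Travel guide €26.17: books → 9% → €2.3553
Bottle of whiskey €61.92: alcoholic beverages → 12% → €7.4304
Dish soap €4.63: general merchandise → 5% → €0.2315
Used textbook €89.77: books → 9% → €8.0793
Extension cord €13.82: general merchandise → 5% → €0.691
Road atlas €22.17: books → 9% → €1.9953
Garment alterations €49.53: personal services → 0% → €0.00
Cookbook €44.43: books → 9% → €3.9987
Subtotal = €341.82; unrounded tax = €27.4257 → €27.43; total due = €369.25

€369.25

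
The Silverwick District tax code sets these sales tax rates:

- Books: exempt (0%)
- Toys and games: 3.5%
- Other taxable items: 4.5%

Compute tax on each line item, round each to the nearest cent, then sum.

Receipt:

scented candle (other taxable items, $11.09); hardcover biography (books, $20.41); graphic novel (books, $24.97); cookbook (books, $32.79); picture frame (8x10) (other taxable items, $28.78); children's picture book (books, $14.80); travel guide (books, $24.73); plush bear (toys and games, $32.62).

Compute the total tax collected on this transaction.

$2.94

Scented candle $11.09: other taxable items → 4.5% → $0.50
Hardcover biography $20.41: books → 0% → $0.00
Graphic novel $24.97: books → 0% → $0.00
Cookbook $32.79: books → 0% → $0.00
Picture frame (8x10) $28.78: other taxable items → 4.5% → $1.30
Children's picture book $14.80: books → 0% → $0.00
Travel guide $24.73: books → 0% → $0.00
Plush bear $32.62: toys and games → 3.5% → $1.14
Total tax = $0.50 + $1.30 + $1.14 = $2.94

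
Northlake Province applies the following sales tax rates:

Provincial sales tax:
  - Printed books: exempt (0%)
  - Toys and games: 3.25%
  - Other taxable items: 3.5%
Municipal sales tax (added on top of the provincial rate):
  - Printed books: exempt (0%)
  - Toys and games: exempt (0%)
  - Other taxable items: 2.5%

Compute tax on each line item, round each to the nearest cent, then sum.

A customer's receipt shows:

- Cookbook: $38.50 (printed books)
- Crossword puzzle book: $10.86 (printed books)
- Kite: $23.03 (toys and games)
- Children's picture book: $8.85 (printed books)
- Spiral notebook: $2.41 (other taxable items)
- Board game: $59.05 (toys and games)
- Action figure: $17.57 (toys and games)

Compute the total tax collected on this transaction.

Cookbook $38.50: printed books → 0% + 0% municipal = 0% → $0.00
Crossword puzzle book $10.86: printed books → 0% + 0% municipal = 0% → $0.00
Kite $23.03: toys and games → 3.25% + 0% municipal = 3.25% → $0.75
Children's picture book $8.85: printed books → 0% + 0% municipal = 0% → $0.00
Spiral notebook $2.41: other taxable items → 3.5% + 2.5% municipal = 6% → $0.14
Board game $59.05: toys and games → 3.25% + 0% municipal = 3.25% → $1.92
Action figure $17.57: toys and games → 3.25% + 0% municipal = 3.25% → $0.57
Total tax = $0.75 + $0.14 + $1.92 + $0.57 = $3.38

$3.38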